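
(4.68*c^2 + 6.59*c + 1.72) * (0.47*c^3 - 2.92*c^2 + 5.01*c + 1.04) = 2.1996*c^5 - 10.5683*c^4 + 5.0124*c^3 + 32.8607*c^2 + 15.4708*c + 1.7888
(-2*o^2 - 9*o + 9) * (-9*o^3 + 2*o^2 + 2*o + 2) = 18*o^5 + 77*o^4 - 103*o^3 - 4*o^2 + 18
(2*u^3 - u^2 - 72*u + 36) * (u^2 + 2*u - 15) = 2*u^5 + 3*u^4 - 104*u^3 - 93*u^2 + 1152*u - 540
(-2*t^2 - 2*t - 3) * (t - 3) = -2*t^3 + 4*t^2 + 3*t + 9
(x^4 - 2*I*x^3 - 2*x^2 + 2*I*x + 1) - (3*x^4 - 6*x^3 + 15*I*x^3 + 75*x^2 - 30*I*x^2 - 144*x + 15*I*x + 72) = -2*x^4 + 6*x^3 - 17*I*x^3 - 77*x^2 + 30*I*x^2 + 144*x - 13*I*x - 71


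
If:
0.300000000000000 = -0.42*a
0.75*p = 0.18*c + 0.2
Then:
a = -0.71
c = 4.16666666666667*p - 1.11111111111111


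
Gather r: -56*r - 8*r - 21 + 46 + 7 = 32 - 64*r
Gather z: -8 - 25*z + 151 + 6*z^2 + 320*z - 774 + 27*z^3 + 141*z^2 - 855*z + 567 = 27*z^3 + 147*z^2 - 560*z - 64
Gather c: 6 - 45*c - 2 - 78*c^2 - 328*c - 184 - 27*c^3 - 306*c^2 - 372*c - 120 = -27*c^3 - 384*c^2 - 745*c - 300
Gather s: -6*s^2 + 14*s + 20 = -6*s^2 + 14*s + 20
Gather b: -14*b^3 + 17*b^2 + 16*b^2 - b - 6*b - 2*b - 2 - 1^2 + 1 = -14*b^3 + 33*b^2 - 9*b - 2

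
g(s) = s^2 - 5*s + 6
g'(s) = 2*s - 5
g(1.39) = 0.98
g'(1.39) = -2.22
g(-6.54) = 81.47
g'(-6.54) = -18.08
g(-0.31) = 7.65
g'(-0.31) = -5.62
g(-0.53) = 8.93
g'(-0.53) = -6.06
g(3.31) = 0.41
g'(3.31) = 1.62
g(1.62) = 0.52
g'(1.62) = -1.76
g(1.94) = 0.06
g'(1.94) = -1.12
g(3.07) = 0.07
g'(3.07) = 1.14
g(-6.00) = 72.00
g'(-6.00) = -17.00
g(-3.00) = 30.00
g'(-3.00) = -11.00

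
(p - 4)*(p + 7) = p^2 + 3*p - 28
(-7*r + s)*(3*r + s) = -21*r^2 - 4*r*s + s^2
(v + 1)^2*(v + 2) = v^3 + 4*v^2 + 5*v + 2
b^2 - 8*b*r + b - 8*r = (b + 1)*(b - 8*r)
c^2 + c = c*(c + 1)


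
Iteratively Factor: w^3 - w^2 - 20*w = (w)*(w^2 - w - 20) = w*(w + 4)*(w - 5)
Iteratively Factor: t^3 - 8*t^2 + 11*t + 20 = (t - 5)*(t^2 - 3*t - 4) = (t - 5)*(t + 1)*(t - 4)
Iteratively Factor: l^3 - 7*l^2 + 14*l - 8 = (l - 1)*(l^2 - 6*l + 8) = (l - 2)*(l - 1)*(l - 4)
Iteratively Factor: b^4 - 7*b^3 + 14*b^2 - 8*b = (b)*(b^3 - 7*b^2 + 14*b - 8) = b*(b - 1)*(b^2 - 6*b + 8) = b*(b - 4)*(b - 1)*(b - 2)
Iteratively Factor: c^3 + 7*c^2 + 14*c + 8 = (c + 1)*(c^2 + 6*c + 8) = (c + 1)*(c + 2)*(c + 4)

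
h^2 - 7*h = h*(h - 7)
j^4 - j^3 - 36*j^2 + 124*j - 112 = (j - 4)*(j - 2)^2*(j + 7)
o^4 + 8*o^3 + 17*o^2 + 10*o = o*(o + 1)*(o + 2)*(o + 5)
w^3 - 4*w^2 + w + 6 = (w - 3)*(w - 2)*(w + 1)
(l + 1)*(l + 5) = l^2 + 6*l + 5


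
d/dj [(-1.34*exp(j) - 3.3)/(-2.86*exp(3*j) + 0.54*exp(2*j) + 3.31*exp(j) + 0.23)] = (-7.6648*exp(3*j) - 27.5904*exp(2*j) + 3.564*exp(j) + 10.6148)*exp(j)/(8.1796*exp(6*j) - 3.0888*exp(5*j) - 18.6416*exp(4*j) + 2.2592*exp(3*j) + 11.2045*exp(2*j) + 1.5226*exp(j) + 0.0529)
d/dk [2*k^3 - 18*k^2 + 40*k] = 6*k^2 - 36*k + 40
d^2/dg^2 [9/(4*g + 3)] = 288/(4*g + 3)^3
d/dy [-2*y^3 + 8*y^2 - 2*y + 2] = -6*y^2 + 16*y - 2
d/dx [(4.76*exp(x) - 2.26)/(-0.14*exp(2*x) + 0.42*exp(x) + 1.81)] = (0.6664*exp(2*x) - 0.6328*exp(x) + 9.5648)*exp(x)/(0.0196*exp(4*x) - 0.1176*exp(3*x) - 0.3304*exp(2*x) + 1.5204*exp(x) + 3.2761)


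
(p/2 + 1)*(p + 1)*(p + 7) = p^3/2 + 5*p^2 + 23*p/2 + 7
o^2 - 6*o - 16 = (o - 8)*(o + 2)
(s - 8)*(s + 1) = s^2 - 7*s - 8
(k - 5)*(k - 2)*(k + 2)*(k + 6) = k^4 + k^3 - 34*k^2 - 4*k + 120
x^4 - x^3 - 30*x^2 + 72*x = x*(x - 4)*(x - 3)*(x + 6)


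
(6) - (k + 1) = 5 - k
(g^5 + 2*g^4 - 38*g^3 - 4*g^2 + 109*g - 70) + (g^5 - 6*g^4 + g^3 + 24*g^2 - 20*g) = 2*g^5 - 4*g^4 - 37*g^3 + 20*g^2 + 89*g - 70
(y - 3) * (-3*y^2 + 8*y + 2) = -3*y^3 + 17*y^2 - 22*y - 6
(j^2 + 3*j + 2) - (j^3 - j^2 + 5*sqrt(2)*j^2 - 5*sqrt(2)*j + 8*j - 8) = -j^3 - 5*sqrt(2)*j^2 + 2*j^2 - 5*j + 5*sqrt(2)*j + 10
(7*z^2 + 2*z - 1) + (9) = 7*z^2 + 2*z + 8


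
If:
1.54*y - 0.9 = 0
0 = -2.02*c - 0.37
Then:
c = -0.18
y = 0.58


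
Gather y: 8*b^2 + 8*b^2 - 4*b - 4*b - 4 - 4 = 16*b^2 - 8*b - 8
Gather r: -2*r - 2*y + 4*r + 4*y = 2*r + 2*y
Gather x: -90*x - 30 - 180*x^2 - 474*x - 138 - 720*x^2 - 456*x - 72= -900*x^2 - 1020*x - 240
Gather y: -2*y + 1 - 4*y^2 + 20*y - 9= -4*y^2 + 18*y - 8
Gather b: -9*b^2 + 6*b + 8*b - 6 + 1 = -9*b^2 + 14*b - 5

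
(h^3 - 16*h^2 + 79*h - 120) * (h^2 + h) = h^5 - 15*h^4 + 63*h^3 - 41*h^2 - 120*h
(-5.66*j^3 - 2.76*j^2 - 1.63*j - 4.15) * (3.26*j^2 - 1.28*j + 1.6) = -18.4516*j^5 - 1.7528*j^4 - 10.837*j^3 - 15.8586*j^2 + 2.704*j - 6.64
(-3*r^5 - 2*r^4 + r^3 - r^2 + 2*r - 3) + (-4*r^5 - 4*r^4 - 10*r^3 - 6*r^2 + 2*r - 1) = -7*r^5 - 6*r^4 - 9*r^3 - 7*r^2 + 4*r - 4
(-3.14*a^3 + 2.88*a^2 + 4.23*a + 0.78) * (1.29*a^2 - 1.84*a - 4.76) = -4.0506*a^5 + 9.4928*a^4 + 15.1039*a^3 - 20.4858*a^2 - 21.57*a - 3.7128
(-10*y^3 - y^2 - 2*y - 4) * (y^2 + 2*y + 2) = -10*y^5 - 21*y^4 - 24*y^3 - 10*y^2 - 12*y - 8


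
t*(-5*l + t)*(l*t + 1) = -5*l^2*t^2 + l*t^3 - 5*l*t + t^2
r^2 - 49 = (r - 7)*(r + 7)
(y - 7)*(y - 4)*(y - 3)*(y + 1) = y^4 - 13*y^3 + 47*y^2 - 23*y - 84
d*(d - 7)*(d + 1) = d^3 - 6*d^2 - 7*d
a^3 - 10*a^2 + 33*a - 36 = (a - 4)*(a - 3)^2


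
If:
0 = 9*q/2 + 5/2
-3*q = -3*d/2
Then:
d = -10/9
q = -5/9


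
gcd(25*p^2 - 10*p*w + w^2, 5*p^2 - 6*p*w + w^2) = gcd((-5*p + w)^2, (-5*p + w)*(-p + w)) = 5*p - w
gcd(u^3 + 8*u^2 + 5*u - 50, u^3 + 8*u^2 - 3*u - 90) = u + 5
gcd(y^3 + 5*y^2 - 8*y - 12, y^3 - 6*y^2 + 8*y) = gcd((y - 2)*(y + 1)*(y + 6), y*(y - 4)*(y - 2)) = y - 2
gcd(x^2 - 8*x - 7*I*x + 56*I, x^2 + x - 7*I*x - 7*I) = x - 7*I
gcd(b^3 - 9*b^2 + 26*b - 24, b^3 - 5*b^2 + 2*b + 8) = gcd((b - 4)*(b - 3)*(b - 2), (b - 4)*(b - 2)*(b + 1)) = b^2 - 6*b + 8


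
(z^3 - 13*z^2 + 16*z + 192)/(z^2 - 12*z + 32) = (z^2 - 5*z - 24)/(z - 4)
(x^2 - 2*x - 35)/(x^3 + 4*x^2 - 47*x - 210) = 1/(x + 6)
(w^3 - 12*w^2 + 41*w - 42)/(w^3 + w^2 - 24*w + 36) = (w - 7)/(w + 6)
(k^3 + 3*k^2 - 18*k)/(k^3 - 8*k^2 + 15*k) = (k + 6)/(k - 5)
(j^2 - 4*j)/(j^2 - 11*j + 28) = j/(j - 7)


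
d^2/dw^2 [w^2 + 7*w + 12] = 2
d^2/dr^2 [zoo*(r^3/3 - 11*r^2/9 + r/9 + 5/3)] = zoo*(r + 1)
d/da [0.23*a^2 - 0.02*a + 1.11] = 0.46*a - 0.02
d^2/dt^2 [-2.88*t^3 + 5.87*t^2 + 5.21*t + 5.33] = 11.74 - 17.28*t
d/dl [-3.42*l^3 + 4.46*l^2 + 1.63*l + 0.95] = -10.26*l^2 + 8.92*l + 1.63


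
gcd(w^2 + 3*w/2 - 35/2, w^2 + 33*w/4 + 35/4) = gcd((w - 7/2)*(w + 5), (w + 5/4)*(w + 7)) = 1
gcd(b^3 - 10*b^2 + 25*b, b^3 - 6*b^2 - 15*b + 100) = b^2 - 10*b + 25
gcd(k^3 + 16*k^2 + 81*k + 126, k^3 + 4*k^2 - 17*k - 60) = k + 3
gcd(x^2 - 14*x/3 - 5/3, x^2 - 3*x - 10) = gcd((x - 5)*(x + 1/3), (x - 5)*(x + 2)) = x - 5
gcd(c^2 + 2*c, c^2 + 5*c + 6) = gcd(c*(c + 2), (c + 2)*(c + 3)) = c + 2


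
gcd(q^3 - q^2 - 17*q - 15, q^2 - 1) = q + 1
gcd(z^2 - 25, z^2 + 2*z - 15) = z + 5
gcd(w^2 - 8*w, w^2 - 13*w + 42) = 1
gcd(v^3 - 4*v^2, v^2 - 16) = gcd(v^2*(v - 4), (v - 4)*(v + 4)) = v - 4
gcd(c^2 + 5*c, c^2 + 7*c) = c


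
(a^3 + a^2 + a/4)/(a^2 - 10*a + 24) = a*(4*a^2 + 4*a + 1)/(4*(a^2 - 10*a + 24))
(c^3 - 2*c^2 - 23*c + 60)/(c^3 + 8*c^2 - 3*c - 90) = (c - 4)/(c + 6)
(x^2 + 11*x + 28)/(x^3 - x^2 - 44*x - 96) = (x + 7)/(x^2 - 5*x - 24)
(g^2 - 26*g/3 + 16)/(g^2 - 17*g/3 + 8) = (g - 6)/(g - 3)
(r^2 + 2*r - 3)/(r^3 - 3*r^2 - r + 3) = (r + 3)/(r^2 - 2*r - 3)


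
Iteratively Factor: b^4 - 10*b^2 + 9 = (b + 1)*(b^3 - b^2 - 9*b + 9) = (b - 3)*(b + 1)*(b^2 + 2*b - 3) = (b - 3)*(b + 1)*(b + 3)*(b - 1)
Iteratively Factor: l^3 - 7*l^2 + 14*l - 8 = (l - 1)*(l^2 - 6*l + 8) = (l - 2)*(l - 1)*(l - 4)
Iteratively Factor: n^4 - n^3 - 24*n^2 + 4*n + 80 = (n - 2)*(n^3 + n^2 - 22*n - 40) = (n - 2)*(n + 4)*(n^2 - 3*n - 10) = (n - 5)*(n - 2)*(n + 4)*(n + 2)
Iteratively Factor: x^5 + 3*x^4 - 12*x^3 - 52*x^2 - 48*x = (x + 2)*(x^4 + x^3 - 14*x^2 - 24*x) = (x + 2)*(x + 3)*(x^3 - 2*x^2 - 8*x) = (x + 2)^2*(x + 3)*(x^2 - 4*x) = x*(x + 2)^2*(x + 3)*(x - 4)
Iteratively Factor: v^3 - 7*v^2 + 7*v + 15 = (v - 3)*(v^2 - 4*v - 5) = (v - 3)*(v + 1)*(v - 5)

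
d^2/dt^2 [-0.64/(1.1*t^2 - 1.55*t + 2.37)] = (1.5488*t^2 - 2.1824*t - 0.64*(2.2*t - 1.55)*(4.4*t - 3.1) + 3.33696)/(1.1*t^2 - 1.55*t + 2.37)^3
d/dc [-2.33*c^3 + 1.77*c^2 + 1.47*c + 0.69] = -6.99*c^2 + 3.54*c + 1.47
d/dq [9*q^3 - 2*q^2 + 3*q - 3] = 27*q^2 - 4*q + 3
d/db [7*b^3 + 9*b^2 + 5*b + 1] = 21*b^2 + 18*b + 5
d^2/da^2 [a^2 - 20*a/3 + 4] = 2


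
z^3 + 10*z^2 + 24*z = z*(z + 4)*(z + 6)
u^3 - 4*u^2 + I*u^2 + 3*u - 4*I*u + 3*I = (u - 3)*(u - 1)*(u + I)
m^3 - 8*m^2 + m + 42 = (m - 7)*(m - 3)*(m + 2)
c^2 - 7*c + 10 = (c - 5)*(c - 2)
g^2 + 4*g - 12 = (g - 2)*(g + 6)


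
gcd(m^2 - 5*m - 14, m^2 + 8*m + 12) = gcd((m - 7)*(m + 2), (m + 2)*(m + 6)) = m + 2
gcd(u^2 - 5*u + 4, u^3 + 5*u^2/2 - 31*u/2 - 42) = u - 4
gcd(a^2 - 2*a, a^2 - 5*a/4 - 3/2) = a - 2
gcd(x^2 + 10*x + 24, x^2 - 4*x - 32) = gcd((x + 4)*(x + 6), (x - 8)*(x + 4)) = x + 4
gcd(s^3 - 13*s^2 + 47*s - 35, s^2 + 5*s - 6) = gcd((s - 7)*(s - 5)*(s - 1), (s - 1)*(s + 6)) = s - 1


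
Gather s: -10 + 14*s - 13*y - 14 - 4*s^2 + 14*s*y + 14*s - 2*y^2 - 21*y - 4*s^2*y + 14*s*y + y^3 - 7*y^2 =s^2*(-4*y - 4) + s*(28*y + 28) + y^3 - 9*y^2 - 34*y - 24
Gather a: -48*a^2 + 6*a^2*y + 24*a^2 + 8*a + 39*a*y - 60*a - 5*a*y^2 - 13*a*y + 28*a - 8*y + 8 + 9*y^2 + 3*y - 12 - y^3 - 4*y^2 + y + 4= a^2*(6*y - 24) + a*(-5*y^2 + 26*y - 24) - y^3 + 5*y^2 - 4*y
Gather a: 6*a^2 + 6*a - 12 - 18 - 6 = 6*a^2 + 6*a - 36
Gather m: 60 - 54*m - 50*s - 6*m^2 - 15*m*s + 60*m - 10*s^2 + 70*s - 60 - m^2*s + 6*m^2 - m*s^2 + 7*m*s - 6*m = -m^2*s + m*(-s^2 - 8*s) - 10*s^2 + 20*s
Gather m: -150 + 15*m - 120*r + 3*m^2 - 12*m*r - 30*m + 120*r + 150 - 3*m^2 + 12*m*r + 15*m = 0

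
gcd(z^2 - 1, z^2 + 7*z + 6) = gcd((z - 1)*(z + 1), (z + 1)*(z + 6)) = z + 1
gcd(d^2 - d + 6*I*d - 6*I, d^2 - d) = d - 1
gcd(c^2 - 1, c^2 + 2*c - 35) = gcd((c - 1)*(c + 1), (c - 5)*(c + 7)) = 1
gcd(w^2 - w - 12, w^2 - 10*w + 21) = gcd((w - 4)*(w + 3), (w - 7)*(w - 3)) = 1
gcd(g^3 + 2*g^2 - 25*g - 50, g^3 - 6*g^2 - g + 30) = g^2 - 3*g - 10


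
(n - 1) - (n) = -1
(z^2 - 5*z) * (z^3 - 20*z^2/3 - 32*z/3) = z^5 - 35*z^4/3 + 68*z^3/3 + 160*z^2/3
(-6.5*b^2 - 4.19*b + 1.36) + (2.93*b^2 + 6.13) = -3.57*b^2 - 4.19*b + 7.49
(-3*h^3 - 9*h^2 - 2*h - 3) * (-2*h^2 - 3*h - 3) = 6*h^5 + 27*h^4 + 40*h^3 + 39*h^2 + 15*h + 9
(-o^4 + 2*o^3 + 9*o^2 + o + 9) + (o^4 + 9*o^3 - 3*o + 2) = 11*o^3 + 9*o^2 - 2*o + 11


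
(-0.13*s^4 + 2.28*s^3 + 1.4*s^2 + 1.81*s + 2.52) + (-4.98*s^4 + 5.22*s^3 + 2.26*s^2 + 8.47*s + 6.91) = -5.11*s^4 + 7.5*s^3 + 3.66*s^2 + 10.28*s + 9.43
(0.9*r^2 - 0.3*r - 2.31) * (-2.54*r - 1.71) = -2.286*r^3 - 0.777*r^2 + 6.3804*r + 3.9501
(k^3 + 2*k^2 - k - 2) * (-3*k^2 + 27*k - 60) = -3*k^5 + 21*k^4 - 3*k^3 - 141*k^2 + 6*k + 120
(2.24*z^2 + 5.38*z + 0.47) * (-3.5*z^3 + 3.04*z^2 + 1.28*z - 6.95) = -7.84*z^5 - 12.0204*z^4 + 17.5774*z^3 - 7.2528*z^2 - 36.7894*z - 3.2665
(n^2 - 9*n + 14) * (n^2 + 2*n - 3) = n^4 - 7*n^3 - 7*n^2 + 55*n - 42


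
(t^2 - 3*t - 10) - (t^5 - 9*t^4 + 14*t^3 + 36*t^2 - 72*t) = -t^5 + 9*t^4 - 14*t^3 - 35*t^2 + 69*t - 10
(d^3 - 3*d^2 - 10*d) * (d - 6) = d^4 - 9*d^3 + 8*d^2 + 60*d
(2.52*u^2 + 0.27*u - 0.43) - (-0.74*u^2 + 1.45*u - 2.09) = 3.26*u^2 - 1.18*u + 1.66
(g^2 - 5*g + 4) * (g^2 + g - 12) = g^4 - 4*g^3 - 13*g^2 + 64*g - 48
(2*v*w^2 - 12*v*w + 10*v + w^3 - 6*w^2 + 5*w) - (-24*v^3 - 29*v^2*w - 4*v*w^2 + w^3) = 24*v^3 + 29*v^2*w + 6*v*w^2 - 12*v*w + 10*v - 6*w^2 + 5*w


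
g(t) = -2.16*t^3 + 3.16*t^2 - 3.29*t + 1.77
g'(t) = -6.48*t^2 + 6.32*t - 3.29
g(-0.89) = 8.72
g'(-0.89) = -14.05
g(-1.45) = 19.77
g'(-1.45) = -26.08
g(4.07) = -104.90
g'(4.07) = -84.91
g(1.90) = -7.89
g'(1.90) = -14.67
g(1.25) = -1.62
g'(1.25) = -5.52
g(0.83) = -0.02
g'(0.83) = -2.51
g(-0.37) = 3.53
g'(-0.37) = -6.52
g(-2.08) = 41.72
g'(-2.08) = -44.47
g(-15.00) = 8052.12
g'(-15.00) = -1556.09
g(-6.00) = 601.83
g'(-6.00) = -274.49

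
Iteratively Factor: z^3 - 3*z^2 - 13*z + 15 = (z - 5)*(z^2 + 2*z - 3) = (z - 5)*(z + 3)*(z - 1)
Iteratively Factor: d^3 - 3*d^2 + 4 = (d - 2)*(d^2 - d - 2) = (d - 2)*(d + 1)*(d - 2)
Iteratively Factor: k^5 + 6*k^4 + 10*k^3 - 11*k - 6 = (k + 2)*(k^4 + 4*k^3 + 2*k^2 - 4*k - 3) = (k - 1)*(k + 2)*(k^3 + 5*k^2 + 7*k + 3) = (k - 1)*(k + 2)*(k + 3)*(k^2 + 2*k + 1) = (k - 1)*(k + 1)*(k + 2)*(k + 3)*(k + 1)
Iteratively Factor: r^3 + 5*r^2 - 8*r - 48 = (r - 3)*(r^2 + 8*r + 16) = (r - 3)*(r + 4)*(r + 4)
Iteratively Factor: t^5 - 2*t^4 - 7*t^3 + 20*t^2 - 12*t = (t - 2)*(t^4 - 7*t^2 + 6*t) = (t - 2)*(t - 1)*(t^3 + t^2 - 6*t) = (t - 2)^2*(t - 1)*(t^2 + 3*t) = t*(t - 2)^2*(t - 1)*(t + 3)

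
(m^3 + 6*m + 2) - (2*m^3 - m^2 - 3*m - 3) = -m^3 + m^2 + 9*m + 5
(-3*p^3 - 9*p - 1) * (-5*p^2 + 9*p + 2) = 15*p^5 - 27*p^4 + 39*p^3 - 76*p^2 - 27*p - 2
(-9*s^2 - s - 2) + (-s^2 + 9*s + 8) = -10*s^2 + 8*s + 6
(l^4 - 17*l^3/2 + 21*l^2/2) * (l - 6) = l^5 - 29*l^4/2 + 123*l^3/2 - 63*l^2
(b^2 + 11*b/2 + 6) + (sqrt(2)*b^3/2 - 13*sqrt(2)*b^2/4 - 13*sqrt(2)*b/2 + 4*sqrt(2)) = sqrt(2)*b^3/2 - 13*sqrt(2)*b^2/4 + b^2 - 13*sqrt(2)*b/2 + 11*b/2 + 4*sqrt(2) + 6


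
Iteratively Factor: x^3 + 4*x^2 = (x)*(x^2 + 4*x) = x^2*(x + 4)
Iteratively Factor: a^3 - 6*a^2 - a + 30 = (a - 5)*(a^2 - a - 6) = (a - 5)*(a - 3)*(a + 2)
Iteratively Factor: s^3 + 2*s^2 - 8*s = (s)*(s^2 + 2*s - 8) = s*(s + 4)*(s - 2)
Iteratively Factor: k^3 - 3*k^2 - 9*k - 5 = (k + 1)*(k^2 - 4*k - 5) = (k + 1)^2*(k - 5)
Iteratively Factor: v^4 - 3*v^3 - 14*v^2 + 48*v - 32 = (v - 2)*(v^3 - v^2 - 16*v + 16) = (v - 2)*(v + 4)*(v^2 - 5*v + 4) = (v - 2)*(v - 1)*(v + 4)*(v - 4)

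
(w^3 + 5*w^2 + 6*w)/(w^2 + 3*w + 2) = w*(w + 3)/(w + 1)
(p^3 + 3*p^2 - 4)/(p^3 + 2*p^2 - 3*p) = (p^2 + 4*p + 4)/(p*(p + 3))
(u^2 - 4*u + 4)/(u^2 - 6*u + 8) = (u - 2)/(u - 4)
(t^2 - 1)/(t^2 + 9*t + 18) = (t^2 - 1)/(t^2 + 9*t + 18)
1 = 1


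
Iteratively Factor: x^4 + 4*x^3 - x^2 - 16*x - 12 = (x - 2)*(x^3 + 6*x^2 + 11*x + 6) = (x - 2)*(x + 3)*(x^2 + 3*x + 2) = (x - 2)*(x + 2)*(x + 3)*(x + 1)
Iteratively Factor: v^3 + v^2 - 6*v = (v - 2)*(v^2 + 3*v) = v*(v - 2)*(v + 3)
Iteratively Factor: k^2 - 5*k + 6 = (k - 3)*(k - 2)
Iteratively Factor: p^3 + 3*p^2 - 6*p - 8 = (p + 4)*(p^2 - p - 2) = (p - 2)*(p + 4)*(p + 1)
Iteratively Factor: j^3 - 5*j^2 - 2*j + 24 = (j + 2)*(j^2 - 7*j + 12) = (j - 3)*(j + 2)*(j - 4)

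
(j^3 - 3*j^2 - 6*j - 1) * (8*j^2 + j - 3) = 8*j^5 - 23*j^4 - 54*j^3 - 5*j^2 + 17*j + 3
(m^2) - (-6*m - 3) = m^2 + 6*m + 3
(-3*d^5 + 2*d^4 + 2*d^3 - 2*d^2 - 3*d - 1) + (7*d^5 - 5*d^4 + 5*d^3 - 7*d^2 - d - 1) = 4*d^5 - 3*d^4 + 7*d^3 - 9*d^2 - 4*d - 2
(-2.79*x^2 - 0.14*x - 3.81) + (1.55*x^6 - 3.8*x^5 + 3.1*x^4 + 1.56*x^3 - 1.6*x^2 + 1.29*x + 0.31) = 1.55*x^6 - 3.8*x^5 + 3.1*x^4 + 1.56*x^3 - 4.39*x^2 + 1.15*x - 3.5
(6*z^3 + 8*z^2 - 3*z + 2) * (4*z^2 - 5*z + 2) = 24*z^5 + 2*z^4 - 40*z^3 + 39*z^2 - 16*z + 4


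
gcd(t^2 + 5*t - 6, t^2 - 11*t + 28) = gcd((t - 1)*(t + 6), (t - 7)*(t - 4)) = 1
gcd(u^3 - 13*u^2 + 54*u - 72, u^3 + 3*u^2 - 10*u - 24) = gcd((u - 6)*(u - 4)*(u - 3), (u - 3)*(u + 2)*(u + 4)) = u - 3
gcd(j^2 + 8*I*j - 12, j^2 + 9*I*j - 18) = j + 6*I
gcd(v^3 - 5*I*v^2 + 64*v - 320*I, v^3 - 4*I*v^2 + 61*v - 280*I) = v^2 + 3*I*v + 40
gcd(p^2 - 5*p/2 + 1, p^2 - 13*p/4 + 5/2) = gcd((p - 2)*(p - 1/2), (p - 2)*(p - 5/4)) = p - 2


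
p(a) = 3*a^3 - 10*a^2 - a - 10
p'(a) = 9*a^2 - 20*a - 1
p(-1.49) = -40.63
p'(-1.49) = 48.78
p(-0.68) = -14.89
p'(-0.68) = 16.76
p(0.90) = -16.81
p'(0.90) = -11.71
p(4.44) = 51.01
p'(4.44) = 87.62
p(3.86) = 9.68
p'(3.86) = 55.90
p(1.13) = -19.57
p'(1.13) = -12.11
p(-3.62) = -279.74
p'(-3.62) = 189.34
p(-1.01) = -22.28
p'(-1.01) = 28.38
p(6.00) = 272.00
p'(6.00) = 203.00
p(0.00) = -10.00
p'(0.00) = -1.00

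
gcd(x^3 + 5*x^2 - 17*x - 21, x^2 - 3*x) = x - 3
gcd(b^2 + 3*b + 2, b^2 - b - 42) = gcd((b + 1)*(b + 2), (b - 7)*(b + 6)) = 1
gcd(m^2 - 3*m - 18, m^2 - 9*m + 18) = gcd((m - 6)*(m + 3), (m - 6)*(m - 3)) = m - 6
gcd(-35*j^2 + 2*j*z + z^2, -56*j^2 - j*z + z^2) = 7*j + z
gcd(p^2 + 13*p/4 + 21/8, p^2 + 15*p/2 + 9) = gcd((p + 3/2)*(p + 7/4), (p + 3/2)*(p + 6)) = p + 3/2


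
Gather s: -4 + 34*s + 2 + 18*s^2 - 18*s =18*s^2 + 16*s - 2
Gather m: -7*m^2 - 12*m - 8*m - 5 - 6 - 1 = -7*m^2 - 20*m - 12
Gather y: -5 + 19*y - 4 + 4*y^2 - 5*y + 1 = 4*y^2 + 14*y - 8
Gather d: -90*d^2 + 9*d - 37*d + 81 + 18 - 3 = -90*d^2 - 28*d + 96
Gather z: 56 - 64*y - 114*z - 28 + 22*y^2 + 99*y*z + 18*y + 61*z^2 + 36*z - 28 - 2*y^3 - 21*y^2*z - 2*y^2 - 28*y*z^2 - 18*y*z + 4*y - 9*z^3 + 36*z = -2*y^3 + 20*y^2 - 42*y - 9*z^3 + z^2*(61 - 28*y) + z*(-21*y^2 + 81*y - 42)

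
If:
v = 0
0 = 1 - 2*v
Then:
No Solution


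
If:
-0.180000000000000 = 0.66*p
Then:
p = -0.27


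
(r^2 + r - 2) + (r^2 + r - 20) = 2*r^2 + 2*r - 22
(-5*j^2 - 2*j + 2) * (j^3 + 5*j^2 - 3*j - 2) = -5*j^5 - 27*j^4 + 7*j^3 + 26*j^2 - 2*j - 4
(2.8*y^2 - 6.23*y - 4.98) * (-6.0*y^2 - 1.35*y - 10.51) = -16.8*y^4 + 33.6*y^3 + 8.86250000000001*y^2 + 72.2003*y + 52.3398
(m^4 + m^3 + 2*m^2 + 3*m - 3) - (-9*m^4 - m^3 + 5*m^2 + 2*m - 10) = 10*m^4 + 2*m^3 - 3*m^2 + m + 7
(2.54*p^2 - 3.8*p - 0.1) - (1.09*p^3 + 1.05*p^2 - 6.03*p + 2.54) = -1.09*p^3 + 1.49*p^2 + 2.23*p - 2.64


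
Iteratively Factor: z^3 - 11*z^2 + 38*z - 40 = (z - 5)*(z^2 - 6*z + 8) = (z - 5)*(z - 4)*(z - 2)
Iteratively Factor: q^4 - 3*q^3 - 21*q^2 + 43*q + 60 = (q - 3)*(q^3 - 21*q - 20) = (q - 3)*(q + 4)*(q^2 - 4*q - 5) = (q - 5)*(q - 3)*(q + 4)*(q + 1)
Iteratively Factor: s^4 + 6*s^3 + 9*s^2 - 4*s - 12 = (s - 1)*(s^3 + 7*s^2 + 16*s + 12) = (s - 1)*(s + 2)*(s^2 + 5*s + 6) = (s - 1)*(s + 2)^2*(s + 3)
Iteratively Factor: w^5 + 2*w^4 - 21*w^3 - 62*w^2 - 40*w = (w + 1)*(w^4 + w^3 - 22*w^2 - 40*w) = (w + 1)*(w + 2)*(w^3 - w^2 - 20*w) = (w + 1)*(w + 2)*(w + 4)*(w^2 - 5*w) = w*(w + 1)*(w + 2)*(w + 4)*(w - 5)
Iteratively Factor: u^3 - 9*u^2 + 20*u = (u - 4)*(u^2 - 5*u) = (u - 5)*(u - 4)*(u)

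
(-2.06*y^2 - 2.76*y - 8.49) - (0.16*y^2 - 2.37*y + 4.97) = -2.22*y^2 - 0.39*y - 13.46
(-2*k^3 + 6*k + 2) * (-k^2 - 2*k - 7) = 2*k^5 + 4*k^4 + 8*k^3 - 14*k^2 - 46*k - 14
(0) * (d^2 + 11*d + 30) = 0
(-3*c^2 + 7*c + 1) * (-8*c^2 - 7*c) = 24*c^4 - 35*c^3 - 57*c^2 - 7*c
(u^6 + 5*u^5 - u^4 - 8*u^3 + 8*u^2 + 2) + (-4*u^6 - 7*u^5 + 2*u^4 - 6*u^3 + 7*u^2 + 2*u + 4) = -3*u^6 - 2*u^5 + u^4 - 14*u^3 + 15*u^2 + 2*u + 6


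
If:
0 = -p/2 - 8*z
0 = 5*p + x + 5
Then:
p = -16*z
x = 80*z - 5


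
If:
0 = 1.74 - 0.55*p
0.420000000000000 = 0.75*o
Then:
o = 0.56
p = 3.16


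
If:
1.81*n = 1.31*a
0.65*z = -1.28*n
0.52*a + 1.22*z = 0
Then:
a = 0.00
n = 0.00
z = 0.00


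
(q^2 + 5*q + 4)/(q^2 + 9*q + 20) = (q + 1)/(q + 5)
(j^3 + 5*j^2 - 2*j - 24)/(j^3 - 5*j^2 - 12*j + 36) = (j + 4)/(j - 6)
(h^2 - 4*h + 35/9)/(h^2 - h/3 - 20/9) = (3*h - 7)/(3*h + 4)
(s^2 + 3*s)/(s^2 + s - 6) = s/(s - 2)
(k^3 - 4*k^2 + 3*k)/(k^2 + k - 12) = k*(k - 1)/(k + 4)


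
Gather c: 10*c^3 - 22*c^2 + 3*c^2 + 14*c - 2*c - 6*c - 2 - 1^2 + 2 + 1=10*c^3 - 19*c^2 + 6*c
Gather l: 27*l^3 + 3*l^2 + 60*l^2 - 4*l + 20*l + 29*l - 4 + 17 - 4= 27*l^3 + 63*l^2 + 45*l + 9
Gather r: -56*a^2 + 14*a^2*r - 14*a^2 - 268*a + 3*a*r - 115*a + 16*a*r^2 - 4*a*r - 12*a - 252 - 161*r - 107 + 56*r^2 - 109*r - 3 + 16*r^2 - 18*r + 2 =-70*a^2 - 395*a + r^2*(16*a + 72) + r*(14*a^2 - a - 288) - 360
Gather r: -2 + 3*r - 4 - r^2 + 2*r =-r^2 + 5*r - 6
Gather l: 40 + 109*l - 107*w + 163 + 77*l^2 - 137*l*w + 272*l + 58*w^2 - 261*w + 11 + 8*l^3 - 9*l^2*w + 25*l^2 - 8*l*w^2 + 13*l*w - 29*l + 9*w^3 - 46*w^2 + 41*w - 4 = 8*l^3 + l^2*(102 - 9*w) + l*(-8*w^2 - 124*w + 352) + 9*w^3 + 12*w^2 - 327*w + 210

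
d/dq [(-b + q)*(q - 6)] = -b + 2*q - 6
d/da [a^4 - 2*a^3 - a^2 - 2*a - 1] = 4*a^3 - 6*a^2 - 2*a - 2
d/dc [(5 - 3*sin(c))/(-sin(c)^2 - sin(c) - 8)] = (-3*sin(c)^2 + 10*sin(c) + 29)*cos(c)/(sin(c)^2 + sin(c) + 8)^2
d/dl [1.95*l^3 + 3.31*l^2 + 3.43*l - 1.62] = 5.85*l^2 + 6.62*l + 3.43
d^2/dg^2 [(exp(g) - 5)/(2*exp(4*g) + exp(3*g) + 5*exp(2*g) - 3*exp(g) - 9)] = (36*exp(8*g) - 298*exp(7*g) - 206*exp(6*g) - 576*exp(5*g) + 128*exp(4*g) - 1778*exp(3*g) + 90*exp(2*g) - 972*exp(g) + 216)*exp(g)/(8*exp(12*g) + 12*exp(11*g) + 66*exp(10*g) + 25*exp(9*g) + 21*exp(8*g) - 222*exp(7*g) - 478*exp(6*g) - 144*exp(5*g) + 108*exp(4*g) + 1026*exp(3*g) + 972*exp(2*g) - 729*exp(g) - 729)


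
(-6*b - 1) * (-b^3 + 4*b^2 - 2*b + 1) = 6*b^4 - 23*b^3 + 8*b^2 - 4*b - 1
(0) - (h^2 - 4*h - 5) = -h^2 + 4*h + 5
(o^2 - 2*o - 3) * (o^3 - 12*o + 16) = o^5 - 2*o^4 - 15*o^3 + 40*o^2 + 4*o - 48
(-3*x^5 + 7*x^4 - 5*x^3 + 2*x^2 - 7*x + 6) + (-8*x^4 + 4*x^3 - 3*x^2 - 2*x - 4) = -3*x^5 - x^4 - x^3 - x^2 - 9*x + 2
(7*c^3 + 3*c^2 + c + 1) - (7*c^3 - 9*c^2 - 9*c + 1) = 12*c^2 + 10*c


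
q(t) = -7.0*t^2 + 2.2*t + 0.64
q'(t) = 2.2 - 14.0*t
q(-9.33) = -629.23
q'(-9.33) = 132.82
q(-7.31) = -389.49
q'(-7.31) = 104.54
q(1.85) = -19.25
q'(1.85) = -23.70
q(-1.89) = -28.52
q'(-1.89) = 28.66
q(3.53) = -78.82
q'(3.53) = -47.22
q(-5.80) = -247.60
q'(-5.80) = 83.40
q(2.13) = -26.43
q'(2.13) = -27.62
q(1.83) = -18.78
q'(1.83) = -23.42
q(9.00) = -546.56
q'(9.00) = -123.80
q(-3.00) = -68.96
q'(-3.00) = 44.20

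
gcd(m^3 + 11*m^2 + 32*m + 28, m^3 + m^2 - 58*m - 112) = m^2 + 9*m + 14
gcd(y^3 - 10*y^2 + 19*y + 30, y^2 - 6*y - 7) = y + 1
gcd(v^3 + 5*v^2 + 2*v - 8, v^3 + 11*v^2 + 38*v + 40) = v^2 + 6*v + 8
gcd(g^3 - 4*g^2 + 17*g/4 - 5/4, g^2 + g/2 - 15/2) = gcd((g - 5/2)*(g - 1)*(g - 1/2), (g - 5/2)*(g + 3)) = g - 5/2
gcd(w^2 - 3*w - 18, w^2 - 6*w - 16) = 1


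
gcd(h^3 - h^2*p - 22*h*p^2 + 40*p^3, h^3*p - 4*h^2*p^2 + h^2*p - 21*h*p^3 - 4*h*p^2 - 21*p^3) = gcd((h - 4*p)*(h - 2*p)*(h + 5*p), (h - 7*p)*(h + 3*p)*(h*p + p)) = 1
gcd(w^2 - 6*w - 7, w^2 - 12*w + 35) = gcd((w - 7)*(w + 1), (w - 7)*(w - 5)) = w - 7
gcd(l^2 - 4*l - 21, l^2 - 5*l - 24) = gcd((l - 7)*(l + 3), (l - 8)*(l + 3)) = l + 3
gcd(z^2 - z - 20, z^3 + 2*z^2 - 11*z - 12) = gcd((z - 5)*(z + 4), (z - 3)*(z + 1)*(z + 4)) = z + 4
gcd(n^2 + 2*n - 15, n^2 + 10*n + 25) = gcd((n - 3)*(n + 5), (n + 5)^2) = n + 5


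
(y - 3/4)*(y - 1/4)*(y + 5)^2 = y^4 + 9*y^3 + 243*y^2/16 - 185*y/8 + 75/16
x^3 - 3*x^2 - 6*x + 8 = (x - 4)*(x - 1)*(x + 2)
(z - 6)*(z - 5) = z^2 - 11*z + 30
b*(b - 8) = b^2 - 8*b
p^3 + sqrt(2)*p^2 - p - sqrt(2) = (p - 1)*(p + 1)*(p + sqrt(2))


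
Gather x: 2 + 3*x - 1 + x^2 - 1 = x^2 + 3*x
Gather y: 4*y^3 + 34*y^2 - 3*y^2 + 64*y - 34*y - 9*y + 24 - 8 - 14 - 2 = 4*y^3 + 31*y^2 + 21*y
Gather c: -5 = -5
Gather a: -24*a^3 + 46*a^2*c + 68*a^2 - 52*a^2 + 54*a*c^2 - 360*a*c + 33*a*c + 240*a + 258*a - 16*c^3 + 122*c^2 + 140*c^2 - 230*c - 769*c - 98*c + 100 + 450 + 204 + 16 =-24*a^3 + a^2*(46*c + 16) + a*(54*c^2 - 327*c + 498) - 16*c^3 + 262*c^2 - 1097*c + 770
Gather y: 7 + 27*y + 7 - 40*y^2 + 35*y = -40*y^2 + 62*y + 14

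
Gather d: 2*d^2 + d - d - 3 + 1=2*d^2 - 2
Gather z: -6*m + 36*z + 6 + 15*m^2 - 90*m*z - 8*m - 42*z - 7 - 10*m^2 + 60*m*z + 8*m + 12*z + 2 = 5*m^2 - 6*m + z*(6 - 30*m) + 1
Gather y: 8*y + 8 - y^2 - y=-y^2 + 7*y + 8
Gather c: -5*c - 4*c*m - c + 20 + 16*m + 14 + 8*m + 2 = c*(-4*m - 6) + 24*m + 36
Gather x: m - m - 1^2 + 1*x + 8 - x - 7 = 0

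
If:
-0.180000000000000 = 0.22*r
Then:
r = -0.82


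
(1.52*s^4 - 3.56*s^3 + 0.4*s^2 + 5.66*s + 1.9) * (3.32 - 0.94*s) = -1.4288*s^5 + 8.3928*s^4 - 12.1952*s^3 - 3.9924*s^2 + 17.0052*s + 6.308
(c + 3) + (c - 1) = 2*c + 2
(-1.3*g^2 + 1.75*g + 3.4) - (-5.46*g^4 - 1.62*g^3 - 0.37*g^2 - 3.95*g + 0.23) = 5.46*g^4 + 1.62*g^3 - 0.93*g^2 + 5.7*g + 3.17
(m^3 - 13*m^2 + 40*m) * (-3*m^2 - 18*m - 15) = -3*m^5 + 21*m^4 + 99*m^3 - 525*m^2 - 600*m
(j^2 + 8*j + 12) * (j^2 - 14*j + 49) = j^4 - 6*j^3 - 51*j^2 + 224*j + 588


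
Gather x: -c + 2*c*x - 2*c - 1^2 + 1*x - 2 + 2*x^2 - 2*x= -3*c + 2*x^2 + x*(2*c - 1) - 3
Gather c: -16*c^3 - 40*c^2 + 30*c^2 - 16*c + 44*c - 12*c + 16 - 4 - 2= -16*c^3 - 10*c^2 + 16*c + 10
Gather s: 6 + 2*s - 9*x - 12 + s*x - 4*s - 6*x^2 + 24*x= s*(x - 2) - 6*x^2 + 15*x - 6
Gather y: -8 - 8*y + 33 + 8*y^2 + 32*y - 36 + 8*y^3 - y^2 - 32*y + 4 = 8*y^3 + 7*y^2 - 8*y - 7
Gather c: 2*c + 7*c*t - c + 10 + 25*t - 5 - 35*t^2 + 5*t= c*(7*t + 1) - 35*t^2 + 30*t + 5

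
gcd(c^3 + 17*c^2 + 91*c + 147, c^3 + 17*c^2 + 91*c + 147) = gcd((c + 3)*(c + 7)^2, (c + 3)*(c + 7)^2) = c^3 + 17*c^2 + 91*c + 147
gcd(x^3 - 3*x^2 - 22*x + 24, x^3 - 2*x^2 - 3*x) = 1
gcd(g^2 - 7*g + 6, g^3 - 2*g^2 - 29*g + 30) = g^2 - 7*g + 6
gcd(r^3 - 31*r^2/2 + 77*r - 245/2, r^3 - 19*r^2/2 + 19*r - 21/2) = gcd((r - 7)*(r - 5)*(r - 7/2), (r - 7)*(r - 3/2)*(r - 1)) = r - 7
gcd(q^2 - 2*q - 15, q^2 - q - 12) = q + 3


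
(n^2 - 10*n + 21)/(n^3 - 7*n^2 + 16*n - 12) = (n - 7)/(n^2 - 4*n + 4)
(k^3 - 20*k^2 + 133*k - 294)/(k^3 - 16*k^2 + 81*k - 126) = (k - 7)/(k - 3)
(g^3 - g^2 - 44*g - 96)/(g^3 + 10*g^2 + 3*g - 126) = (g^3 - g^2 - 44*g - 96)/(g^3 + 10*g^2 + 3*g - 126)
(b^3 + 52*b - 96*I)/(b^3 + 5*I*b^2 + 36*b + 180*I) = (b^2 + 6*I*b + 16)/(b^2 + 11*I*b - 30)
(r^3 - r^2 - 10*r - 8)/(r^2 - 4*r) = r + 3 + 2/r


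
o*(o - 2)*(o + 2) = o^3 - 4*o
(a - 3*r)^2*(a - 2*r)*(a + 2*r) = a^4 - 6*a^3*r + 5*a^2*r^2 + 24*a*r^3 - 36*r^4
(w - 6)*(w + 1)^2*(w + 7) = w^4 + 3*w^3 - 39*w^2 - 83*w - 42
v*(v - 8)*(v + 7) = v^3 - v^2 - 56*v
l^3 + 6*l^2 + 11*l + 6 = (l + 1)*(l + 2)*(l + 3)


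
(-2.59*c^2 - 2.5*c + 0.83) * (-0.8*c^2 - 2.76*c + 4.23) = 2.072*c^4 + 9.1484*c^3 - 4.7197*c^2 - 12.8658*c + 3.5109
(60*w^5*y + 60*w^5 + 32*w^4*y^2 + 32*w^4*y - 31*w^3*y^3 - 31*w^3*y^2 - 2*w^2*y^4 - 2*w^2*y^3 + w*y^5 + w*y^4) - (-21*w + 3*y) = 60*w^5*y + 60*w^5 + 32*w^4*y^2 + 32*w^4*y - 31*w^3*y^3 - 31*w^3*y^2 - 2*w^2*y^4 - 2*w^2*y^3 + w*y^5 + w*y^4 + 21*w - 3*y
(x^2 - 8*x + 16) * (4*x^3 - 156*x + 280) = 4*x^5 - 32*x^4 - 92*x^3 + 1528*x^2 - 4736*x + 4480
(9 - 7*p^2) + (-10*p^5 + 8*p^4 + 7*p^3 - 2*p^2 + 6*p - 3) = -10*p^5 + 8*p^4 + 7*p^3 - 9*p^2 + 6*p + 6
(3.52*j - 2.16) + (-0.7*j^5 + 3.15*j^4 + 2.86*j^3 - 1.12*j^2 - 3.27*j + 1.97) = -0.7*j^5 + 3.15*j^4 + 2.86*j^3 - 1.12*j^2 + 0.25*j - 0.19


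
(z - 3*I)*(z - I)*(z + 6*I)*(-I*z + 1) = -I*z^4 + 3*z^3 - 19*I*z^2 + 3*z - 18*I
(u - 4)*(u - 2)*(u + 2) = u^3 - 4*u^2 - 4*u + 16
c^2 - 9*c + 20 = (c - 5)*(c - 4)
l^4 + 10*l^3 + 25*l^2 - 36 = (l - 1)*(l + 2)*(l + 3)*(l + 6)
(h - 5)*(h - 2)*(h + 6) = h^3 - h^2 - 32*h + 60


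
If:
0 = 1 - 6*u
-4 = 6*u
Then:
No Solution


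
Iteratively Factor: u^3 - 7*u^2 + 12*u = (u - 4)*(u^2 - 3*u) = (u - 4)*(u - 3)*(u)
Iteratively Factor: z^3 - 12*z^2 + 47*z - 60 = (z - 3)*(z^2 - 9*z + 20) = (z - 4)*(z - 3)*(z - 5)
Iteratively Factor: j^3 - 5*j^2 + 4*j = (j - 1)*(j^2 - 4*j) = j*(j - 1)*(j - 4)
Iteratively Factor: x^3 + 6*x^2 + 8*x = (x)*(x^2 + 6*x + 8) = x*(x + 4)*(x + 2)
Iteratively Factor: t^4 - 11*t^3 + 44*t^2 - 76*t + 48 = (t - 3)*(t^3 - 8*t^2 + 20*t - 16) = (t - 3)*(t - 2)*(t^2 - 6*t + 8) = (t - 3)*(t - 2)^2*(t - 4)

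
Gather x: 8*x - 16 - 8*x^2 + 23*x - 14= -8*x^2 + 31*x - 30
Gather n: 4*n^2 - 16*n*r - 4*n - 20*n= 4*n^2 + n*(-16*r - 24)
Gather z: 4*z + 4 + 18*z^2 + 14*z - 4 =18*z^2 + 18*z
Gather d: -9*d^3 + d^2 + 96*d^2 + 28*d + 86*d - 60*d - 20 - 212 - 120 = -9*d^3 + 97*d^2 + 54*d - 352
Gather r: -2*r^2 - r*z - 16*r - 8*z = -2*r^2 + r*(-z - 16) - 8*z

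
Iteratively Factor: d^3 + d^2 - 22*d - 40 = (d - 5)*(d^2 + 6*d + 8) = (d - 5)*(d + 4)*(d + 2)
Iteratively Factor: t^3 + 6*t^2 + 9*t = (t + 3)*(t^2 + 3*t) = (t + 3)^2*(t)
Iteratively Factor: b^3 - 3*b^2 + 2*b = (b - 1)*(b^2 - 2*b) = b*(b - 1)*(b - 2)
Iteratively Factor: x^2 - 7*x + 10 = (x - 2)*(x - 5)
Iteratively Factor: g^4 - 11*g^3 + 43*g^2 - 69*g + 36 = (g - 3)*(g^3 - 8*g^2 + 19*g - 12) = (g - 4)*(g - 3)*(g^2 - 4*g + 3) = (g - 4)*(g - 3)*(g - 1)*(g - 3)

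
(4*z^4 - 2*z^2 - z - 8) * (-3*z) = -12*z^5 + 6*z^3 + 3*z^2 + 24*z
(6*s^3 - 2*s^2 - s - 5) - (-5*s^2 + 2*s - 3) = 6*s^3 + 3*s^2 - 3*s - 2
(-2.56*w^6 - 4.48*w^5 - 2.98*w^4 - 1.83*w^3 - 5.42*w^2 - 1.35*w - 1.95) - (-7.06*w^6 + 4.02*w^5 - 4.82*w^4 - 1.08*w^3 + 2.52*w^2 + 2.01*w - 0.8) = 4.5*w^6 - 8.5*w^5 + 1.84*w^4 - 0.75*w^3 - 7.94*w^2 - 3.36*w - 1.15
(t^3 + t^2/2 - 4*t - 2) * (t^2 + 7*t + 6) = t^5 + 15*t^4/2 + 11*t^3/2 - 27*t^2 - 38*t - 12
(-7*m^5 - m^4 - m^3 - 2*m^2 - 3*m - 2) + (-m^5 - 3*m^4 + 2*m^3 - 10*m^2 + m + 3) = -8*m^5 - 4*m^4 + m^3 - 12*m^2 - 2*m + 1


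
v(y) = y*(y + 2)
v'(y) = 2*y + 2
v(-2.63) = 1.66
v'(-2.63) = -3.26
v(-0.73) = -0.93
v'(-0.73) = 0.54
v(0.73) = 1.99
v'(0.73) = 3.46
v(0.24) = 0.54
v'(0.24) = 2.48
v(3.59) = 20.07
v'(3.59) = 9.18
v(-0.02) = -0.04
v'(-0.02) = 1.96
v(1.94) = 7.64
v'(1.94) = 5.88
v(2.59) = 11.89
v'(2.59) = 7.18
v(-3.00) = 3.00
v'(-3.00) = -4.00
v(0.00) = 0.00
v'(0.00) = 2.00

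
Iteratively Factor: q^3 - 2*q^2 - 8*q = (q + 2)*(q^2 - 4*q) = (q - 4)*(q + 2)*(q)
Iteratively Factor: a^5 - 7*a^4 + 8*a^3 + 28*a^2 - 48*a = (a - 2)*(a^4 - 5*a^3 - 2*a^2 + 24*a) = (a - 4)*(a - 2)*(a^3 - a^2 - 6*a) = a*(a - 4)*(a - 2)*(a^2 - a - 6) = a*(a - 4)*(a - 2)*(a + 2)*(a - 3)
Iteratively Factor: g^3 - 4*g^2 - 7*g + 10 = (g - 1)*(g^2 - 3*g - 10) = (g - 5)*(g - 1)*(g + 2)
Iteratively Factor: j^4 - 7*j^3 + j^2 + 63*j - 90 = (j + 3)*(j^3 - 10*j^2 + 31*j - 30) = (j - 5)*(j + 3)*(j^2 - 5*j + 6) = (j - 5)*(j - 2)*(j + 3)*(j - 3)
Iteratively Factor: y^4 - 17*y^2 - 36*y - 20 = (y + 2)*(y^3 - 2*y^2 - 13*y - 10) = (y - 5)*(y + 2)*(y^2 + 3*y + 2) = (y - 5)*(y + 1)*(y + 2)*(y + 2)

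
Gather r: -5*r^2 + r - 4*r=-5*r^2 - 3*r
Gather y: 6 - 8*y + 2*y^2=2*y^2 - 8*y + 6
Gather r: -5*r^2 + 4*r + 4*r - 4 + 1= -5*r^2 + 8*r - 3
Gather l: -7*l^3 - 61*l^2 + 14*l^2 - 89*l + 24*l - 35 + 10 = -7*l^3 - 47*l^2 - 65*l - 25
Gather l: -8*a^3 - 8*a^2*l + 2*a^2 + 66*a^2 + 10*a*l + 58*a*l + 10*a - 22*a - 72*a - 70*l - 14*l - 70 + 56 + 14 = -8*a^3 + 68*a^2 - 84*a + l*(-8*a^2 + 68*a - 84)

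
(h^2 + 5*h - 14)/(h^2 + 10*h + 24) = (h^2 + 5*h - 14)/(h^2 + 10*h + 24)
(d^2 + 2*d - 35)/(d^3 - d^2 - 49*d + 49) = (d - 5)/(d^2 - 8*d + 7)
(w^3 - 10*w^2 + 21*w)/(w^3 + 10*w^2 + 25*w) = (w^2 - 10*w + 21)/(w^2 + 10*w + 25)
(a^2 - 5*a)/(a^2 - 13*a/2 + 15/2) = 2*a/(2*a - 3)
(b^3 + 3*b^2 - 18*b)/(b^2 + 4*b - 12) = b*(b - 3)/(b - 2)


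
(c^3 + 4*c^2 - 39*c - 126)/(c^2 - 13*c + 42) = (c^2 + 10*c + 21)/(c - 7)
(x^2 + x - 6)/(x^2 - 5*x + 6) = (x + 3)/(x - 3)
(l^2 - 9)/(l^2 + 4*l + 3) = (l - 3)/(l + 1)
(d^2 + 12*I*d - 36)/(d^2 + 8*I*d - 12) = (d + 6*I)/(d + 2*I)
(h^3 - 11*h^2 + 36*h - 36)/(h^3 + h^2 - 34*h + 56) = (h^2 - 9*h + 18)/(h^2 + 3*h - 28)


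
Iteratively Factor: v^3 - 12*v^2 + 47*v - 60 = (v - 4)*(v^2 - 8*v + 15) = (v - 5)*(v - 4)*(v - 3)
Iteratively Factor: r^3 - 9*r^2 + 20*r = (r - 5)*(r^2 - 4*r) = (r - 5)*(r - 4)*(r)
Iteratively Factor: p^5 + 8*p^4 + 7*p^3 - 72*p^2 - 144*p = (p)*(p^4 + 8*p^3 + 7*p^2 - 72*p - 144) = p*(p + 3)*(p^3 + 5*p^2 - 8*p - 48) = p*(p + 3)*(p + 4)*(p^2 + p - 12) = p*(p - 3)*(p + 3)*(p + 4)*(p + 4)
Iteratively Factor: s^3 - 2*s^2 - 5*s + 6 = (s - 1)*(s^2 - s - 6) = (s - 3)*(s - 1)*(s + 2)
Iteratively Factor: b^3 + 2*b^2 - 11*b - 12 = (b + 1)*(b^2 + b - 12) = (b + 1)*(b + 4)*(b - 3)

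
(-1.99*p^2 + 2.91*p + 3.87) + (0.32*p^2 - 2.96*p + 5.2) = -1.67*p^2 - 0.0499999999999998*p + 9.07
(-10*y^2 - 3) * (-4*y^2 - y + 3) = 40*y^4 + 10*y^3 - 18*y^2 + 3*y - 9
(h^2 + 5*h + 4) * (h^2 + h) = h^4 + 6*h^3 + 9*h^2 + 4*h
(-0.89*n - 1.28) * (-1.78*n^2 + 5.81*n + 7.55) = 1.5842*n^3 - 2.8925*n^2 - 14.1563*n - 9.664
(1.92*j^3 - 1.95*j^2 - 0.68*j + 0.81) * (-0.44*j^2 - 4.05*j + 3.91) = -0.8448*j^5 - 6.918*j^4 + 15.7039*j^3 - 5.2269*j^2 - 5.9393*j + 3.1671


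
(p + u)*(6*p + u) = 6*p^2 + 7*p*u + u^2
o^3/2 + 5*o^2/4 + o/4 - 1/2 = (o/2 + 1/2)*(o - 1/2)*(o + 2)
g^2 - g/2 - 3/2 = (g - 3/2)*(g + 1)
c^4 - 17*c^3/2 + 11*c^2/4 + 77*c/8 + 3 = (c - 8)*(c - 3/2)*(c + 1/2)^2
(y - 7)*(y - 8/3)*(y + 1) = y^3 - 26*y^2/3 + 9*y + 56/3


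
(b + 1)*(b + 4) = b^2 + 5*b + 4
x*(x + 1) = x^2 + x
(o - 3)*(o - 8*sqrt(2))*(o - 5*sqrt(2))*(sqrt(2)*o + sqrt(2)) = sqrt(2)*o^4 - 26*o^3 - 2*sqrt(2)*o^3 + 52*o^2 + 77*sqrt(2)*o^2 - 160*sqrt(2)*o + 78*o - 240*sqrt(2)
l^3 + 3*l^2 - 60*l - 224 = (l - 8)*(l + 4)*(l + 7)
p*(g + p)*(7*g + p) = 7*g^2*p + 8*g*p^2 + p^3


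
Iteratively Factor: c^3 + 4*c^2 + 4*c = (c + 2)*(c^2 + 2*c) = (c + 2)^2*(c)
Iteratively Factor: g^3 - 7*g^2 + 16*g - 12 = (g - 2)*(g^2 - 5*g + 6) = (g - 2)^2*(g - 3)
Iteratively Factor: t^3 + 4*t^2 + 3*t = (t + 3)*(t^2 + t) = t*(t + 3)*(t + 1)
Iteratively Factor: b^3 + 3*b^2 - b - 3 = (b - 1)*(b^2 + 4*b + 3) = (b - 1)*(b + 3)*(b + 1)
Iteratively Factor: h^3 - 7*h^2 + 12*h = (h - 3)*(h^2 - 4*h) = (h - 4)*(h - 3)*(h)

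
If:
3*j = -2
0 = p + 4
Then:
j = -2/3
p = -4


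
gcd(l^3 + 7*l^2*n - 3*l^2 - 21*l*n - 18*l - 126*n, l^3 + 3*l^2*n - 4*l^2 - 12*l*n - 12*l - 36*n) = l - 6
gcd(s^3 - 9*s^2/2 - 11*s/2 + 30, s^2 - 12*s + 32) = s - 4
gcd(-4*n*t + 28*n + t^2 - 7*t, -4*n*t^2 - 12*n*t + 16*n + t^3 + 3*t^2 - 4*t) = -4*n + t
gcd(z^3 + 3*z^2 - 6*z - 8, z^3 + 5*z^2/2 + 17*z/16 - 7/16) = z + 1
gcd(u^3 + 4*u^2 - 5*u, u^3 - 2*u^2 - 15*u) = u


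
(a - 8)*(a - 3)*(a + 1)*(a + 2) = a^4 - 8*a^3 - 7*a^2 + 50*a + 48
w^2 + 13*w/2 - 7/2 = (w - 1/2)*(w + 7)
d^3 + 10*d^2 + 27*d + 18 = (d + 1)*(d + 3)*(d + 6)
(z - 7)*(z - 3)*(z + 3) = z^3 - 7*z^2 - 9*z + 63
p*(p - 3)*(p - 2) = p^3 - 5*p^2 + 6*p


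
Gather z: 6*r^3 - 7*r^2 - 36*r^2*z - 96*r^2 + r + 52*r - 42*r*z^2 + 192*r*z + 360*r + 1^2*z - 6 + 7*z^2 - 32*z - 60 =6*r^3 - 103*r^2 + 413*r + z^2*(7 - 42*r) + z*(-36*r^2 + 192*r - 31) - 66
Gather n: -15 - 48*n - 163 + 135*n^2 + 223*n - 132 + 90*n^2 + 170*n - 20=225*n^2 + 345*n - 330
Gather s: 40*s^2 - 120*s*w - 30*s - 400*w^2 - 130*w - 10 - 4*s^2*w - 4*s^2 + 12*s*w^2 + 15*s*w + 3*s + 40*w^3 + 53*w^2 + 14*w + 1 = s^2*(36 - 4*w) + s*(12*w^2 - 105*w - 27) + 40*w^3 - 347*w^2 - 116*w - 9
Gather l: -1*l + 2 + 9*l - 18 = 8*l - 16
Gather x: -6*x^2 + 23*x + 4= -6*x^2 + 23*x + 4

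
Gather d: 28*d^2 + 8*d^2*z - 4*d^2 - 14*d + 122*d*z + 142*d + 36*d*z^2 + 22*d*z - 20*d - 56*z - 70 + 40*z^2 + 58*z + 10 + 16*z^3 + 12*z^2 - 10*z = d^2*(8*z + 24) + d*(36*z^2 + 144*z + 108) + 16*z^3 + 52*z^2 - 8*z - 60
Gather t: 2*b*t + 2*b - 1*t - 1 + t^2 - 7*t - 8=2*b + t^2 + t*(2*b - 8) - 9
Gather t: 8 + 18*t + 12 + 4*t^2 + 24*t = 4*t^2 + 42*t + 20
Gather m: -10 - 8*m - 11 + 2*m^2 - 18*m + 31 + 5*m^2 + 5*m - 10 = 7*m^2 - 21*m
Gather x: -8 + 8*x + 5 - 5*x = 3*x - 3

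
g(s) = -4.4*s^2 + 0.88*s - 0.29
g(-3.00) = -42.53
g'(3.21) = -27.37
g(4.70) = -93.35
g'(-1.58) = 14.78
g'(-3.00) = 27.28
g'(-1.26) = 11.97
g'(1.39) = -11.35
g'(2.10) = -17.60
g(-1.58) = -12.66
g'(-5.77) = 51.66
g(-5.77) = -151.86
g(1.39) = -7.57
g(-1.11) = -6.69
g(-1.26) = -8.38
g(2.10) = -17.85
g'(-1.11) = 10.65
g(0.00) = -0.29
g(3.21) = -42.80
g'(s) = 0.88 - 8.8*s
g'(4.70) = -40.48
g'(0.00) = 0.88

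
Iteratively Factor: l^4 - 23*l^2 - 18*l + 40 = (l + 2)*(l^3 - 2*l^2 - 19*l + 20) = (l - 1)*(l + 2)*(l^2 - l - 20) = (l - 5)*(l - 1)*(l + 2)*(l + 4)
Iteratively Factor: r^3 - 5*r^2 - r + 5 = (r + 1)*(r^2 - 6*r + 5) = (r - 5)*(r + 1)*(r - 1)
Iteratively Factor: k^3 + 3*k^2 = (k)*(k^2 + 3*k) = k^2*(k + 3)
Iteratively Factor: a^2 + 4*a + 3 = (a + 3)*(a + 1)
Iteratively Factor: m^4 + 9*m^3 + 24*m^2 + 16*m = (m + 1)*(m^3 + 8*m^2 + 16*m) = (m + 1)*(m + 4)*(m^2 + 4*m) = m*(m + 1)*(m + 4)*(m + 4)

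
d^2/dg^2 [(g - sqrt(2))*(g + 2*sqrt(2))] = 2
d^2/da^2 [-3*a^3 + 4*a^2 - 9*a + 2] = 8 - 18*a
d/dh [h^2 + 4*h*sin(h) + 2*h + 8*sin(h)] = 4*h*cos(h) + 2*h + 4*sin(h) + 8*cos(h) + 2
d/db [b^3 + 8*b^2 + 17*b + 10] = 3*b^2 + 16*b + 17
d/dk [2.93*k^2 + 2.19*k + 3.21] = 5.86*k + 2.19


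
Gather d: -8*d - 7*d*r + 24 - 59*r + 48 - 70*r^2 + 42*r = d*(-7*r - 8) - 70*r^2 - 17*r + 72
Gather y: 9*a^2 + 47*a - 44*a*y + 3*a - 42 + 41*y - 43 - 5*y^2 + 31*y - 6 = 9*a^2 + 50*a - 5*y^2 + y*(72 - 44*a) - 91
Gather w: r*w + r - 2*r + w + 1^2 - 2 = -r + w*(r + 1) - 1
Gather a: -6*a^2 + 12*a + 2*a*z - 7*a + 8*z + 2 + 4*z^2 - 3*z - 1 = -6*a^2 + a*(2*z + 5) + 4*z^2 + 5*z + 1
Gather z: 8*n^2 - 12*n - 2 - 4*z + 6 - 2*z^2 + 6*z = 8*n^2 - 12*n - 2*z^2 + 2*z + 4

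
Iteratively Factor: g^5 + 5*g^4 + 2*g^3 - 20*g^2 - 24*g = (g - 2)*(g^4 + 7*g^3 + 16*g^2 + 12*g) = g*(g - 2)*(g^3 + 7*g^2 + 16*g + 12) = g*(g - 2)*(g + 2)*(g^2 + 5*g + 6) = g*(g - 2)*(g + 2)*(g + 3)*(g + 2)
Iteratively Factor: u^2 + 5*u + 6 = (u + 2)*(u + 3)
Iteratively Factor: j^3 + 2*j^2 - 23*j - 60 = (j + 4)*(j^2 - 2*j - 15) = (j - 5)*(j + 4)*(j + 3)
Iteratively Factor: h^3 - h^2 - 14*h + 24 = (h - 3)*(h^2 + 2*h - 8) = (h - 3)*(h + 4)*(h - 2)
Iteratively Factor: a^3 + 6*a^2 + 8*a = (a + 2)*(a^2 + 4*a) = a*(a + 2)*(a + 4)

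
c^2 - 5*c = c*(c - 5)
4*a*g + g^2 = g*(4*a + g)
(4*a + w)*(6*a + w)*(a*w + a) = 24*a^3*w + 24*a^3 + 10*a^2*w^2 + 10*a^2*w + a*w^3 + a*w^2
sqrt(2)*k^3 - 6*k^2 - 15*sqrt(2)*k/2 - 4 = (k - 4*sqrt(2))*(k + sqrt(2)/2)*(sqrt(2)*k + 1)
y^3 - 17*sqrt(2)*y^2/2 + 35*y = y*(y - 5*sqrt(2))*(y - 7*sqrt(2)/2)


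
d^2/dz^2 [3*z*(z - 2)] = 6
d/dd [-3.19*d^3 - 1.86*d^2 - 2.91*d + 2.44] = -9.57*d^2 - 3.72*d - 2.91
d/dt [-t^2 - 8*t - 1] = -2*t - 8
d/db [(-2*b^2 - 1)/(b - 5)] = (2*b^2 - 4*b*(b - 5) + 1)/(b - 5)^2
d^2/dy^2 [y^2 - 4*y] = 2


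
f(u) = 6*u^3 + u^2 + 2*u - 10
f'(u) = 18*u^2 + 2*u + 2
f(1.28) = 6.78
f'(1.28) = 34.05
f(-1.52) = -31.80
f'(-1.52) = 40.55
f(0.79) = -4.84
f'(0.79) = 14.81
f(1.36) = 9.66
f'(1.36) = 38.01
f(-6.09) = -1340.29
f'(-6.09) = 657.41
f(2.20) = 63.13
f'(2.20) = 93.52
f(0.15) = -9.66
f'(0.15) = 2.70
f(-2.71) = -127.49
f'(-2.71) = 128.77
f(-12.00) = -10258.00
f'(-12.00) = 2570.00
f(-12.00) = -10258.00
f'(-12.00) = 2570.00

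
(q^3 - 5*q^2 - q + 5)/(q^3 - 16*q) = (q^3 - 5*q^2 - q + 5)/(q*(q^2 - 16))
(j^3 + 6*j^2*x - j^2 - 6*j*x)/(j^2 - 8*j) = (j^2 + 6*j*x - j - 6*x)/(j - 8)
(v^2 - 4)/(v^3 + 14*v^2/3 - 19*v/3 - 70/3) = 3*(v - 2)/(3*v^2 + 8*v - 35)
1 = 1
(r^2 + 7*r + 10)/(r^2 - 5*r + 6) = (r^2 + 7*r + 10)/(r^2 - 5*r + 6)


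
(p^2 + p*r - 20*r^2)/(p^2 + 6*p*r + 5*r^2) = (p - 4*r)/(p + r)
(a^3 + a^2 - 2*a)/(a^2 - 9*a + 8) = a*(a + 2)/(a - 8)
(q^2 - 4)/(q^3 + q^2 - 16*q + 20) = (q + 2)/(q^2 + 3*q - 10)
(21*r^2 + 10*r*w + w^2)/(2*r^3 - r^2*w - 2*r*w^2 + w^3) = (21*r^2 + 10*r*w + w^2)/(2*r^3 - r^2*w - 2*r*w^2 + w^3)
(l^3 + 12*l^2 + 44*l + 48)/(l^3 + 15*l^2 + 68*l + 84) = (l + 4)/(l + 7)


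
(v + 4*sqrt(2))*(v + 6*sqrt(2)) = v^2 + 10*sqrt(2)*v + 48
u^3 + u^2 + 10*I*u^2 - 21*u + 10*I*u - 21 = (u + 1)*(u + 3*I)*(u + 7*I)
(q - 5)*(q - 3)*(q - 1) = q^3 - 9*q^2 + 23*q - 15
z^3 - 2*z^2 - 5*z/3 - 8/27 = (z - 8/3)*(z + 1/3)^2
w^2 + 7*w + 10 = (w + 2)*(w + 5)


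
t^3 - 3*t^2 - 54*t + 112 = (t - 8)*(t - 2)*(t + 7)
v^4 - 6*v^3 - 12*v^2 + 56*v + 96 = (v - 6)*(v - 4)*(v + 2)^2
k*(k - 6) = k^2 - 6*k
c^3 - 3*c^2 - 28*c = c*(c - 7)*(c + 4)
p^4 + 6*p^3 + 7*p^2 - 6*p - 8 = (p - 1)*(p + 1)*(p + 2)*(p + 4)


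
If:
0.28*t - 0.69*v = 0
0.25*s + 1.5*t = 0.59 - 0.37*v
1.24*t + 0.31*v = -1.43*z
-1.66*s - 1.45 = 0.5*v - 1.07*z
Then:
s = -1.28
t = 0.55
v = 0.22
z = -0.53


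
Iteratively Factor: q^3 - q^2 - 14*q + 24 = (q - 3)*(q^2 + 2*q - 8) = (q - 3)*(q + 4)*(q - 2)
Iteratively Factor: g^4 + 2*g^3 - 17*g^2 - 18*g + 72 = (g - 3)*(g^3 + 5*g^2 - 2*g - 24) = (g - 3)*(g + 3)*(g^2 + 2*g - 8) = (g - 3)*(g + 3)*(g + 4)*(g - 2)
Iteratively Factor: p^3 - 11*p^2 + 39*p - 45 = (p - 3)*(p^2 - 8*p + 15) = (p - 3)^2*(p - 5)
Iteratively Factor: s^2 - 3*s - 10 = (s - 5)*(s + 2)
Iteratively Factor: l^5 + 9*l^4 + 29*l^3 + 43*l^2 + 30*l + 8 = (l + 4)*(l^4 + 5*l^3 + 9*l^2 + 7*l + 2) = (l + 1)*(l + 4)*(l^3 + 4*l^2 + 5*l + 2) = (l + 1)^2*(l + 4)*(l^2 + 3*l + 2) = (l + 1)^2*(l + 2)*(l + 4)*(l + 1)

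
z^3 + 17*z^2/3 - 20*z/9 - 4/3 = (z - 2/3)*(z + 1/3)*(z + 6)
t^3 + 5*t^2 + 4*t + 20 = (t + 5)*(t - 2*I)*(t + 2*I)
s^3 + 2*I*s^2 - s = s*(s + I)^2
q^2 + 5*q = q*(q + 5)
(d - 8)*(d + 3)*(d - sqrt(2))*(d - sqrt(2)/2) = d^4 - 5*d^3 - 3*sqrt(2)*d^3/2 - 23*d^2 + 15*sqrt(2)*d^2/2 - 5*d + 36*sqrt(2)*d - 24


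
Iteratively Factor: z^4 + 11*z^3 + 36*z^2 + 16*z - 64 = (z + 4)*(z^3 + 7*z^2 + 8*z - 16) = (z + 4)^2*(z^2 + 3*z - 4) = (z - 1)*(z + 4)^2*(z + 4)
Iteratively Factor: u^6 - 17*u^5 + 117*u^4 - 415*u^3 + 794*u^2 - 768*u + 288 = (u - 3)*(u^5 - 14*u^4 + 75*u^3 - 190*u^2 + 224*u - 96) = (u - 4)*(u - 3)*(u^4 - 10*u^3 + 35*u^2 - 50*u + 24) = (u - 4)*(u - 3)^2*(u^3 - 7*u^2 + 14*u - 8) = (u - 4)^2*(u - 3)^2*(u^2 - 3*u + 2) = (u - 4)^2*(u - 3)^2*(u - 1)*(u - 2)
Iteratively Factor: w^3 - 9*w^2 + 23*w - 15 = (w - 3)*(w^2 - 6*w + 5) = (w - 3)*(w - 1)*(w - 5)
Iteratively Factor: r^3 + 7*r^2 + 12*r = (r + 3)*(r^2 + 4*r) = r*(r + 3)*(r + 4)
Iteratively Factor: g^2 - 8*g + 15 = (g - 3)*(g - 5)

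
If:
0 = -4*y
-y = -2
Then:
No Solution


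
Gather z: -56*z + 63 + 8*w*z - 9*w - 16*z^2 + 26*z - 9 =-9*w - 16*z^2 + z*(8*w - 30) + 54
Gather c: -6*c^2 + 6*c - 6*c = -6*c^2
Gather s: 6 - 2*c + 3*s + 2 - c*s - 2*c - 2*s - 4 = -4*c + s*(1 - c) + 4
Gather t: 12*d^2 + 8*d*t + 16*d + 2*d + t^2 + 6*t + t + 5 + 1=12*d^2 + 18*d + t^2 + t*(8*d + 7) + 6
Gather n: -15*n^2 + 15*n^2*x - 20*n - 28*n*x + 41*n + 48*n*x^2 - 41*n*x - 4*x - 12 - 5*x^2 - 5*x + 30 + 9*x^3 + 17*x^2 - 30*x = n^2*(15*x - 15) + n*(48*x^2 - 69*x + 21) + 9*x^3 + 12*x^2 - 39*x + 18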